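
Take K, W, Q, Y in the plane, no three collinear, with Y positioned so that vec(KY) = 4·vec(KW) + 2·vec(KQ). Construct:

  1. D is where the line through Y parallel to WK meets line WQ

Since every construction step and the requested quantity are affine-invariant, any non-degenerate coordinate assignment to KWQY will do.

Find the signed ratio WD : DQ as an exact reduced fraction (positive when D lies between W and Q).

WD:DQ = -2

Choose coordinates K = (0, 0), W = (1, 0), Q = (0, 1), Y = (4, 2).
1. D is where the line through Y parallel to WK meets line WQ ⇒ D = (-1, 2)
D = W + t·(Q−W) with t = 2, so WD:DQ = t:(1−t) = 2:-1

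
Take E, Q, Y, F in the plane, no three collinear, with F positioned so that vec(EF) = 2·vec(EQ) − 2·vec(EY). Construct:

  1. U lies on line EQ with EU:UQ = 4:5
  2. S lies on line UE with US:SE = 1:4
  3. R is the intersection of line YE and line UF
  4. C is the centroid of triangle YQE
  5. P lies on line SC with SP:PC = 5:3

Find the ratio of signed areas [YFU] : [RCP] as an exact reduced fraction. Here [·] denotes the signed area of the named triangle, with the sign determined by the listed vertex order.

[YFU]:[RCP] = 84/5

Work in coordinates with E = (0, 0), Q = (1, 0), Y = (0, 1), F = (2, -2).
1. U lies on line EQ with EU:UQ = 4:5 ⇒ U = (4/9, 0)
2. S lies on line UE with US:SE = 1:4 ⇒ S = (16/45, 0)
3. R is the intersection of line YE and line UF ⇒ R = (0, 4/7)
4. C is the centroid of triangle YQE ⇒ C = (1/3, 1/3)
5. P lies on line SC with SP:PC = 5:3 ⇒ P = (41/120, 5/24)
2·[YFU] = -2/3, 2·[RCP] = -5/126
[YFU]:[RCP] = -2/3:-5/126 = 84/5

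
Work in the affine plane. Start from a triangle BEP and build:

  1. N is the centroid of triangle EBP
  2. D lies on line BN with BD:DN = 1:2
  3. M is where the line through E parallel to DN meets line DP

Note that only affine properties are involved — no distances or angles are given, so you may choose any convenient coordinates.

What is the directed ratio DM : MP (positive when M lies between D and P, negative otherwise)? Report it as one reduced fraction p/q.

DM:MP = -1/2

Set B = (0, 0), E = (1, 0), P = (0, 1); any affine frame gives the same invariant.
1. N is the centroid of triangle EBP ⇒ N = (1/3, 1/3)
2. D lies on line BN with BD:DN = 1:2 ⇒ D = (1/9, 1/9)
3. M is where the line through E parallel to DN meets line DP ⇒ M = (2/9, -7/9)
M = D + t·(P−D) with t = -1, so DM:MP = t:(1−t) = -1:2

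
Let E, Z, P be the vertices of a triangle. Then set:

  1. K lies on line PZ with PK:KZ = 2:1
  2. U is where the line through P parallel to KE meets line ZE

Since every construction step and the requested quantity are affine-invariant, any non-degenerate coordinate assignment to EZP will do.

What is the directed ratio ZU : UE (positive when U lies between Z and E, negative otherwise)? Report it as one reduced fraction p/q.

Work in coordinates with E = (0, 0), Z = (1, 0), P = (0, 1).
1. K lies on line PZ with PK:KZ = 2:1 ⇒ K = (2/3, 1/3)
2. U is where the line through P parallel to KE meets line ZE ⇒ U = (-2, 0)
U = Z + t·(E−Z) with t = 3, so ZU:UE = t:(1−t) = 3:-2

ZU:UE = -3/2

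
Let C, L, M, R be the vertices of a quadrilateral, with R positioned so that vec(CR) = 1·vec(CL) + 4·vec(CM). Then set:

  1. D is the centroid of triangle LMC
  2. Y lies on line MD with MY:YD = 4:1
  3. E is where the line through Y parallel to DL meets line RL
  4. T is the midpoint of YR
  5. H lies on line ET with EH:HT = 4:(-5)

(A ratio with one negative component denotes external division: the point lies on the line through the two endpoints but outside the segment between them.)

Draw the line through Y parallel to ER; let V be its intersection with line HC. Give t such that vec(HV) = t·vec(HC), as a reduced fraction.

t = 33/37

Assign C = (0, 0), L = (1, 0), M = (0, 1), R = (1, 4) — the answer is frame-independent, so this choice is without loss of generality.
1. D is the centroid of triangle LMC ⇒ D = (1/3, 1/3)
2. Y lies on line MD with MY:YD = 4:1 ⇒ Y = (4/15, 7/15)
3. E is where the line through Y parallel to DL meets line RL ⇒ E = (1, 1/10)
4. T is the midpoint of YR ⇒ T = (19/30, 67/30)
5. H lies on line ET with EH:HT = 4:(-5) ⇒ H = (37/15, -253/30)
through Y parallel to ER: direction (0, 39/10); meets HC at V = (4/15, -506/555)
V = H + t·(C−H) with t = 33/37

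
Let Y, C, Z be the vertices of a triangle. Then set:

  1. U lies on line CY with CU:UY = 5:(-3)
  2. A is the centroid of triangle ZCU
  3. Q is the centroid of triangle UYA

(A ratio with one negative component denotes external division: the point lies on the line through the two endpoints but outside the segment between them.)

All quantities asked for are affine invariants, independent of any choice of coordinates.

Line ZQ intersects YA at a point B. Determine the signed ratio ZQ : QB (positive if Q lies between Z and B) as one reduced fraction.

ZQ:QB = -2

Set Y = (0, 0), C = (1, 0), Z = (0, 1); any affine frame gives the same invariant.
1. U lies on line CY with CU:UY = 5:(-3) ⇒ U = (-3/2, 0)
2. A is the centroid of triangle ZCU ⇒ A = (-1/6, 1/3)
3. Q is the centroid of triangle UYA ⇒ Q = (-5/9, 1/9)
line ZQ meets YA at B = (-5/18, 5/9)
Q = Z + t·(B−Z) with t = 2, so ZQ:QB = 2:-1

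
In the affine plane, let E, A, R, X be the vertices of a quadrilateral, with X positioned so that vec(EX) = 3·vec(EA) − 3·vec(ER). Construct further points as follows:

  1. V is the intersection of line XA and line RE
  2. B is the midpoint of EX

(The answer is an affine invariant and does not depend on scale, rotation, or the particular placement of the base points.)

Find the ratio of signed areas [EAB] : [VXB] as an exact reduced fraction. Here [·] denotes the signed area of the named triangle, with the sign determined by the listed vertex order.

[EAB]:[VXB] = 2/3

Choose coordinates E = (0, 0), A = (1, 0), R = (0, 1), X = (3, -3).
1. V is the intersection of line XA and line RE ⇒ V = (0, 3/2)
2. B is the midpoint of EX ⇒ B = (3/2, -3/2)
2·[EAB] = -3/2, 2·[VXB] = -9/4
[EAB]:[VXB] = -3/2:-9/4 = 2/3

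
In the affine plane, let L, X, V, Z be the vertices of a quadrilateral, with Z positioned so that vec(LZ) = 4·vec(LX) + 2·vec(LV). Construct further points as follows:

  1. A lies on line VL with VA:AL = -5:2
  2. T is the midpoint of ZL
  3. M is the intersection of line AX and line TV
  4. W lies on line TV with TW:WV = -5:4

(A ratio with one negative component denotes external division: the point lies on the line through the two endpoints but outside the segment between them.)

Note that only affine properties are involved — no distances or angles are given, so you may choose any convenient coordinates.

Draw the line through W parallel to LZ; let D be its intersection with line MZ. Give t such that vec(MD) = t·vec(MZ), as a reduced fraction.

t = 21

Choose coordinates L = (0, 0), X = (1, 0), V = (0, 1), Z = (4, 2).
1. A lies on line VL with VA:AL = -5:2 ⇒ A = (0, -2/3)
2. T is the midpoint of ZL ⇒ T = (2, 1)
3. M is the intersection of line AX and line TV ⇒ M = (5/2, 1)
4. W lies on line TV with TW:WV = -5:4 ⇒ W = (-8, 1)
through W parallel to LZ: direction (4, 2); meets MZ at D = (34, 22)
D = M + t·(Z−M) with t = 21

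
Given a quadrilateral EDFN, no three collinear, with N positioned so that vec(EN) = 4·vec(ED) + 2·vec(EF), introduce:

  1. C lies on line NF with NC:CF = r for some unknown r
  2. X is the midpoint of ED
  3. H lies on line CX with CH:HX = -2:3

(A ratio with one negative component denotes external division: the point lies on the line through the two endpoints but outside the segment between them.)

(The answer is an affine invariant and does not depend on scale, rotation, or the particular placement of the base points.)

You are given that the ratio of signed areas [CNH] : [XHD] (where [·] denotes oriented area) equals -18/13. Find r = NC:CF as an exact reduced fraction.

r = 3/5

Assign E = (0, 0), D = (1, 0), F = (0, 1), N = (4, 2) — the answer is frame-independent, so this choice is without loss of generality.
1. With NC:CF = r, write λ = r/(r+1) so C = N + λ·(F−N); C is affine-linear in λ
2. X is the midpoint of ED ⇒ X = (1/2, 0)
3. H lies on line CX with CH:HX = -2:3 ⇒ H is an affine combination of earlier points and hence also affine-linear in λ
Every point depending on C is an affine combination of C and λ-independent points, so each such coordinate is linear in λ; the λ² term in each signed area is a multiple of (F−N)×(F−N) = 0, so 2·[CNH] and 2·[XHD] are each linear in λ. Evaluating at λ=0 and λ=1:
  2·[CNH] = 9·λ,   2·[XHD] = 3/2·λ − 3
So [CNH]:[XHD] = (9·λ) / (3/2·λ − 3). Setting this equal to -18/13:
  9·λ = -18/13·(3/2·λ − 3)  ⇒  λ = 3/8
Then r = λ/(1−λ) = (3/8)/(5/8) = 3/5. Check: with r = 3/5, C = (5/2, 13/8) and [CNH]:[XHD] = -18/13 as required.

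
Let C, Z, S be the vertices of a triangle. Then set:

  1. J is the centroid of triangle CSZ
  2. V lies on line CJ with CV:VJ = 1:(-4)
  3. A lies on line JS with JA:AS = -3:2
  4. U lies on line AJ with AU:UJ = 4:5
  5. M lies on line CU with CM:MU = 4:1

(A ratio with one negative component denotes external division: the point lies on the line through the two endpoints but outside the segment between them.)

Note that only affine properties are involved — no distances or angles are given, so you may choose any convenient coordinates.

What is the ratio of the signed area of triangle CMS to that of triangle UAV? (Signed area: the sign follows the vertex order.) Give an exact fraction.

[CMS]:[UAV] = -3/10

Work in coordinates with C = (0, 0), Z = (1, 0), S = (0, 1).
1. J is the centroid of triangle CSZ ⇒ J = (1/3, 1/3)
2. V lies on line CJ with CV:VJ = 1:(-4) ⇒ V = (-1/9, -1/9)
3. A lies on line JS with JA:AS = -3:2 ⇒ A = (-2/3, 7/3)
4. U lies on line AJ with AU:UJ = 4:5 ⇒ U = (-2/9, 13/9)
5. M lies on line CU with CM:MU = 4:1 ⇒ M = (-8/45, 52/45)
2·[CMS] = -8/45, 2·[UAV] = 16/27
[CMS]:[UAV] = -8/45:16/27 = -3/10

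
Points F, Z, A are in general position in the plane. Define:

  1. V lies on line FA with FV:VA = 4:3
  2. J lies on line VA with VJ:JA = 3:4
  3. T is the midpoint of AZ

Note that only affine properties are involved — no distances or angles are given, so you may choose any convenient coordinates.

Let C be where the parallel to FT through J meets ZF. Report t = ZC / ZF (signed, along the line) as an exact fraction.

t = 86/49

Set F = (0, 0), Z = (1, 0), A = (0, 1); any affine frame gives the same invariant.
1. V lies on line FA with FV:VA = 4:3 ⇒ V = (0, 4/7)
2. J lies on line VA with VJ:JA = 3:4 ⇒ J = (0, 37/49)
3. T is the midpoint of AZ ⇒ T = (1/2, 1/2)
through J parallel to FT: direction (1/2, 1/2); meets ZF at C = (-37/49, 0)
C = Z + t·(F−Z) with t = 86/49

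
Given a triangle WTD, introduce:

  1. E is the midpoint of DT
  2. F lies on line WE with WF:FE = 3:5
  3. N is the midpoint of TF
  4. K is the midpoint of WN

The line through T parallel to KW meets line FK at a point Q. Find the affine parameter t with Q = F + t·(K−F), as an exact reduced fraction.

t = 2

Work in coordinates with W = (0, 0), T = (1, 0), D = (0, 1).
1. E is the midpoint of DT ⇒ E = (1/2, 1/2)
2. F lies on line WE with WF:FE = 3:5 ⇒ F = (3/16, 3/16)
3. N is the midpoint of TF ⇒ N = (19/32, 3/32)
4. K is the midpoint of WN ⇒ K = (19/64, 3/64)
through T parallel to KW: direction (-19/64, -3/64); meets FK at Q = (13/32, -3/32)
Q = F + t·(K−F) with t = 2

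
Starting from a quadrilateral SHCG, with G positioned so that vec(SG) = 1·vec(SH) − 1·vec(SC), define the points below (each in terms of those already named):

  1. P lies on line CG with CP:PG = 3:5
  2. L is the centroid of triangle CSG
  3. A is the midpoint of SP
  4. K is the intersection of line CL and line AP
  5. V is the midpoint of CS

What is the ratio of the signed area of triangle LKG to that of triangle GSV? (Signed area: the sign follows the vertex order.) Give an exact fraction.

[LKG]:[GSV] = 4/33

Set S = (0, 0), H = (1, 0), C = (0, 1), G = (1, -1); any affine frame gives the same invariant.
1. P lies on line CG with CP:PG = 3:5 ⇒ P = (3/8, 1/4)
2. L is the centroid of triangle CSG ⇒ L = (1/3, 0)
3. A is the midpoint of SP ⇒ A = (3/16, 1/8)
4. K is the intersection of line CL and line AP ⇒ K = (3/11, 2/11)
5. V is the midpoint of CS ⇒ V = (0, 1/2)
2·[LKG] = -2/33, 2·[GSV] = -1/2
[LKG]:[GSV] = -2/33:-1/2 = 4/33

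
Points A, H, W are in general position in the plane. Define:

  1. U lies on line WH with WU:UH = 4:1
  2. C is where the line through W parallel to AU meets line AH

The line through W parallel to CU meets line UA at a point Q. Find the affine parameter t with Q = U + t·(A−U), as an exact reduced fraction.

t = -5

Set A = (0, 0), H = (1, 0), W = (0, 1); any affine frame gives the same invariant.
1. U lies on line WH with WU:UH = 4:1 ⇒ U = (4/5, 1/5)
2. C is where the line through W parallel to AU meets line AH ⇒ C = (-4, 0)
through W parallel to CU: direction (24/5, 1/5); meets UA at Q = (24/5, 6/5)
Q = U + t·(A−U) with t = -5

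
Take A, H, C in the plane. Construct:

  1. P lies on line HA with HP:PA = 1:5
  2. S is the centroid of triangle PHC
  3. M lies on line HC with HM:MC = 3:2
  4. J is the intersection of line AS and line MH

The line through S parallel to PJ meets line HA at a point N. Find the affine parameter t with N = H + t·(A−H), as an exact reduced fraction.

Work in coordinates with A = (0, 0), H = (1, 0), C = (0, 1).
1. P lies on line HA with HP:PA = 1:5 ⇒ P = (5/6, 0)
2. S is the centroid of triangle PHC ⇒ S = (11/18, 1/3)
3. M lies on line HC with HM:MC = 3:2 ⇒ M = (2/5, 3/5)
4. J is the intersection of line AS and line MH ⇒ J = (11/17, 6/17)
through S parallel to PJ: direction (-19/102, 6/17); meets HA at N = (85/108, 0)
N = H + t·(A−H) with t = 23/108

t = 23/108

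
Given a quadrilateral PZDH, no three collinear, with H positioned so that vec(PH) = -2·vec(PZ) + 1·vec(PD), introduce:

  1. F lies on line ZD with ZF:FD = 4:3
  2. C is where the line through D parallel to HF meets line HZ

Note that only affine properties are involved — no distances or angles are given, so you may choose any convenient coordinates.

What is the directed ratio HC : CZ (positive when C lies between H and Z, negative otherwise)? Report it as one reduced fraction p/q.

Set P = (0, 0), Z = (1, 0), D = (0, 1), H = (-2, 1); any affine frame gives the same invariant.
1. F lies on line ZD with ZF:FD = 4:3 ⇒ F = (3/7, 4/7)
2. C is where the line through D parallel to HF meets line HZ ⇒ C = (-17/4, 7/4)
C = H + t·(Z−H) with t = -3/4, so HC:CZ = t:(1−t) = -3/4:7/4

HC:CZ = -3/7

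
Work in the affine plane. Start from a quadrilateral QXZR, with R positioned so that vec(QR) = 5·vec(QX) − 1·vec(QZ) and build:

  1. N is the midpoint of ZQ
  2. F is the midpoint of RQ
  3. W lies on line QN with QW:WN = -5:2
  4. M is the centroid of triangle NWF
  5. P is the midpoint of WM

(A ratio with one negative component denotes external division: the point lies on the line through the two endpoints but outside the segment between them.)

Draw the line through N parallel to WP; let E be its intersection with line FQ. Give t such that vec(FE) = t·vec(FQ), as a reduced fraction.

t = 4/7

Set Q = (0, 0), X = (1, 0), Z = (0, 1), R = (5, -1); any affine frame gives the same invariant.
1. N is the midpoint of ZQ ⇒ N = (0, 1/2)
2. F is the midpoint of RQ ⇒ F = (5/2, -1/2)
3. W lies on line QN with QW:WN = -5:2 ⇒ W = (0, 5/6)
4. M is the centroid of triangle NWF ⇒ M = (5/6, 5/18)
5. P is the midpoint of WM ⇒ P = (5/12, 5/9)
through N parallel to WP: direction (5/12, -5/18); meets FQ at E = (15/14, -3/14)
E = F + t·(Q−F) with t = 4/7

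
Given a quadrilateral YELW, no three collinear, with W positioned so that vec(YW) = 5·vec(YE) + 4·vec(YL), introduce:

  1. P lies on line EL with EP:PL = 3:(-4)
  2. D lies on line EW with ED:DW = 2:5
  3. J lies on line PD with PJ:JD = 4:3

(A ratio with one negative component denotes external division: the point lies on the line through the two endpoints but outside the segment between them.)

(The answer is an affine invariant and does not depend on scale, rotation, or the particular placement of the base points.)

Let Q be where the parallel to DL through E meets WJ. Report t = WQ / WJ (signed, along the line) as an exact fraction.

t = 49/59

Assign Y = (0, 0), E = (1, 0), L = (0, 1), W = (5, 4) — the answer is frame-independent, so this choice is without loss of generality.
1. P lies on line EL with EP:PL = 3:(-4) ⇒ P = (4, -3)
2. D lies on line EW with ED:DW = 2:5 ⇒ D = (15/7, 8/7)
3. J lies on line PD with PJ:JD = 4:3 ⇒ J = (144/49, -31/49)
through E parallel to DL: direction (-15/7, -1/7); meets WJ at Q = (194/59, 9/59)
Q = W + t·(J−W) with t = 49/59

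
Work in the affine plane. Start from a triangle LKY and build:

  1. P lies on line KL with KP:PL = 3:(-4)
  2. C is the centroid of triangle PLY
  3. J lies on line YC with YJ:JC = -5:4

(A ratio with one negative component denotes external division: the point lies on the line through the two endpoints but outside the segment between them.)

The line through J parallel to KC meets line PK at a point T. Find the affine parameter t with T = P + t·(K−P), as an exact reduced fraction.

Assign L = (0, 0), K = (1, 0), Y = (0, 1) — the answer is frame-independent, so this choice is without loss of generality.
1. P lies on line KL with KP:PL = 3:(-4) ⇒ P = (4, 0)
2. C is the centroid of triangle PLY ⇒ C = (4/3, 1/3)
3. J lies on line YC with YJ:JC = -5:4 ⇒ J = (20/3, -7/3)
through J parallel to KC: direction (1/3, 1/3); meets PK at T = (9, 0)
T = P + t·(K−P) with t = -5/3

t = -5/3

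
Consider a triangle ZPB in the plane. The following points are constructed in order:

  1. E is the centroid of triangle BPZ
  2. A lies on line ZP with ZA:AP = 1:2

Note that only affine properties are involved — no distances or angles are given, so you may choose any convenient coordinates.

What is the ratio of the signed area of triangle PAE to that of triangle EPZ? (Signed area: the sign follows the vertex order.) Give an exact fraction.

Set Z = (0, 0), P = (1, 0), B = (0, 1); any affine frame gives the same invariant.
1. E is the centroid of triangle BPZ ⇒ E = (1/3, 1/3)
2. A lies on line ZP with ZA:AP = 1:2 ⇒ A = (1/3, 0)
2·[PAE] = -2/9, 2·[EPZ] = -1/3
[PAE]:[EPZ] = -2/9:-1/3 = 2/3

[PAE]:[EPZ] = 2/3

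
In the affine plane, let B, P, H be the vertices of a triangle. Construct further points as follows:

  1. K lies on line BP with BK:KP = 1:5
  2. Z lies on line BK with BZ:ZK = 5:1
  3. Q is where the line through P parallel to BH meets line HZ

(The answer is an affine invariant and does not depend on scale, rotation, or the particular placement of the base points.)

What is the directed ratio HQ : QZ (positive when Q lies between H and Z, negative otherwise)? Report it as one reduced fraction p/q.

HQ:QZ = -36/31

Set B = (0, 0), P = (1, 0), H = (0, 1); any affine frame gives the same invariant.
1. K lies on line BP with BK:KP = 1:5 ⇒ K = (1/6, 0)
2. Z lies on line BK with BZ:ZK = 5:1 ⇒ Z = (5/36, 0)
3. Q is where the line through P parallel to BH meets line HZ ⇒ Q = (1, -31/5)
Q = H + t·(Z−H) with t = 36/5, so HQ:QZ = t:(1−t) = 36/5:-31/5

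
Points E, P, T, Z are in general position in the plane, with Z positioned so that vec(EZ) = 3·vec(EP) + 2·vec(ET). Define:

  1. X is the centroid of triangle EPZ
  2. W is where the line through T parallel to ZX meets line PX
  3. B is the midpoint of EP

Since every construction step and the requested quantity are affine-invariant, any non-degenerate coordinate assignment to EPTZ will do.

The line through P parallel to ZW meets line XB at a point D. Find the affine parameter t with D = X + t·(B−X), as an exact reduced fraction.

t = 4/7

Work in coordinates with E = (0, 0), P = (1, 0), T = (0, 1), Z = (3, 2).
1. X is the centroid of triangle EPZ ⇒ X = (4/3, 2/3)
2. W is where the line through T parallel to ZX meets line PX ⇒ W = (5/2, 3)
3. B is the midpoint of EP ⇒ B = (1/2, 0)
through P parallel to ZW: direction (-1/2, 1); meets XB at D = (6/7, 2/7)
D = X + t·(B−X) with t = 4/7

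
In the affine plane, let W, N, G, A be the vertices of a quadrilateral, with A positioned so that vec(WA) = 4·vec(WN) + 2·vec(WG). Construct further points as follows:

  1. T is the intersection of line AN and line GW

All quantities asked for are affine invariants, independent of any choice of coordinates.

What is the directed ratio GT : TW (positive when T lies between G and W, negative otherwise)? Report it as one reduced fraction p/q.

GT:TW = -5/2

Set W = (0, 0), N = (1, 0), G = (0, 1), A = (4, 2); any affine frame gives the same invariant.
1. T is the intersection of line AN and line GW ⇒ T = (0, -2/3)
T = G + t·(W−G) with t = 5/3, so GT:TW = t:(1−t) = 5/3:-2/3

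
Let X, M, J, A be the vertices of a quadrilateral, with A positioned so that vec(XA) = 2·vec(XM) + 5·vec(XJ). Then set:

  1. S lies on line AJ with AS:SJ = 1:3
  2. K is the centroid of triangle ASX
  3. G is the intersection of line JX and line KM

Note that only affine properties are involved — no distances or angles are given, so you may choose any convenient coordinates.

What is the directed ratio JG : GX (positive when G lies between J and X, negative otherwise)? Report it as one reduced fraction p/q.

JG:GX = -19/18

Set X = (0, 0), M = (1, 0), J = (0, 1), A = (2, 5); any affine frame gives the same invariant.
1. S lies on line AJ with AS:SJ = 1:3 ⇒ S = (3/2, 4)
2. K is the centroid of triangle ASX ⇒ K = (7/6, 3)
3. G is the intersection of line JX and line KM ⇒ G = (0, -18)
G = J + t·(X−J) with t = 19, so JG:GX = t:(1−t) = 19:-18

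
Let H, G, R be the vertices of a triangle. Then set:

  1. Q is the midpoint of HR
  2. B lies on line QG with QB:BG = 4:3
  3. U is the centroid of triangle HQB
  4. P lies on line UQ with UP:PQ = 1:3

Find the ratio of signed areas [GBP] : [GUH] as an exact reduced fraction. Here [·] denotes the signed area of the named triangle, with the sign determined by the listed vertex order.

Set H = (0, 0), G = (1, 0), R = (0, 1); any affine frame gives the same invariant.
1. Q is the midpoint of HR ⇒ Q = (0, 1/2)
2. B lies on line QG with QB:BG = 4:3 ⇒ B = (4/7, 3/14)
3. U is the centroid of triangle HQB ⇒ U = (4/21, 5/21)
4. P lies on line UQ with UP:PQ = 1:3 ⇒ P = (1/7, 17/56)
2·[GBP] = 3/56, 2·[GUH] = 5/21
[GBP]:[GUH] = 3/56:5/21 = 9/40

[GBP]:[GUH] = 9/40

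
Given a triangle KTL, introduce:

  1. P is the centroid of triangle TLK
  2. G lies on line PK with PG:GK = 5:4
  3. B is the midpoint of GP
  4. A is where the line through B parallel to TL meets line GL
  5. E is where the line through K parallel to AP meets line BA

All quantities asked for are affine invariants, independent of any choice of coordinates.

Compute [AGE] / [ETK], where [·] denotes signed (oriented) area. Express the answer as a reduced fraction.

[AGE]:[ETK] = 45/52

Choose coordinates K = (0, 0), T = (1, 0), L = (0, 1).
1. P is the centroid of triangle TLK ⇒ P = (1/3, 1/3)
2. G lies on line PK with PG:GK = 5:4 ⇒ G = (4/27, 4/27)
3. B is the midpoint of GP ⇒ B = (13/54, 13/54)
4. A is where the line through B parallel to TL meets line GL ⇒ A = (56/513, 191/513)
5. E is where the line through K parallel to AP meets line BA ⇒ E = (299/513, -52/513)
2·[AGE] = 5/57, 2·[ETK] = 52/513
[AGE]:[ETK] = 5/57:52/513 = 45/52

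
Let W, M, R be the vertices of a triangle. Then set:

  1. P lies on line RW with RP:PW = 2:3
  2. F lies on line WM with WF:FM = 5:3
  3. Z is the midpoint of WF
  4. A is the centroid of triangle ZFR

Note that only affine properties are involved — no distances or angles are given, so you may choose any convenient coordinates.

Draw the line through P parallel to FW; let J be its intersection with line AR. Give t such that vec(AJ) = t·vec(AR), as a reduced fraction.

Assign W = (0, 0), M = (1, 0), R = (0, 1) — the answer is frame-independent, so this choice is without loss of generality.
1. P lies on line RW with RP:PW = 2:3 ⇒ P = (0, 3/5)
2. F lies on line WM with WF:FM = 5:3 ⇒ F = (5/8, 0)
3. Z is the midpoint of WF ⇒ Z = (5/16, 0)
4. A is the centroid of triangle ZFR ⇒ A = (5/16, 1/3)
through P parallel to FW: direction (-5/8, 0); meets AR at J = (3/16, 3/5)
J = A + t·(R−A) with t = 2/5

t = 2/5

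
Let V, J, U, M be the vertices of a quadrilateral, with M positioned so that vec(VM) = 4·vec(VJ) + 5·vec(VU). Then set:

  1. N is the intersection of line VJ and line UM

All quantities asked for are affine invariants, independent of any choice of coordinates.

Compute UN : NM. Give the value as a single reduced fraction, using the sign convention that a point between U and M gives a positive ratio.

UN:NM = -1/5

Set V = (0, 0), J = (1, 0), U = (0, 1), M = (4, 5); any affine frame gives the same invariant.
1. N is the intersection of line VJ and line UM ⇒ N = (-1, 0)
N = U + t·(M−U) with t = -1/4, so UN:NM = t:(1−t) = -1/4:5/4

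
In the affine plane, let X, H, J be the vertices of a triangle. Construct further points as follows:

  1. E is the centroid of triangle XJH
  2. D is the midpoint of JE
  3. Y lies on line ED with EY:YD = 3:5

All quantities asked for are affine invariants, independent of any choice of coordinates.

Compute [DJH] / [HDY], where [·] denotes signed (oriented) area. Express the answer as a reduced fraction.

Choose coordinates X = (0, 0), H = (1, 0), J = (0, 1).
1. E is the centroid of triangle XJH ⇒ E = (1/3, 1/3)
2. D is the midpoint of JE ⇒ D = (1/6, 2/3)
3. Y lies on line ED with EY:YD = 3:5 ⇒ Y = (13/48, 11/24)
2·[DJH] = -1/6, 2·[HDY] = 5/48
[DJH]:[HDY] = -1/6:5/48 = -8/5

[DJH]:[HDY] = -8/5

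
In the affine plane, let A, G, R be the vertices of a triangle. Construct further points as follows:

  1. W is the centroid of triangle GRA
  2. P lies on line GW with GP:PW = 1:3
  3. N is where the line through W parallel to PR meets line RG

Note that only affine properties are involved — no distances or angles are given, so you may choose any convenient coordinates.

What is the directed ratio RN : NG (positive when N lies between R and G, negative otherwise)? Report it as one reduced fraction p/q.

Assign A = (0, 0), G = (1, 0), R = (0, 1) — the answer is frame-independent, so this choice is without loss of generality.
1. W is the centroid of triangle GRA ⇒ W = (1/3, 1/3)
2. P lies on line GW with GP:PW = 1:3 ⇒ P = (5/6, 1/12)
3. N is where the line through W parallel to PR meets line RG ⇒ N = (-3, 4)
N = R + t·(G−R) with t = -3, so RN:NG = t:(1−t) = -3:4

RN:NG = -3/4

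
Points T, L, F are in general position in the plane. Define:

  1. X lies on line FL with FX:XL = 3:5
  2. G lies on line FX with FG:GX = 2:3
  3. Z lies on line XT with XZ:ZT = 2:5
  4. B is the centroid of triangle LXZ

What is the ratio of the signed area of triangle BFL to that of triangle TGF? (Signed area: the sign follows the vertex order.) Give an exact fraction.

Assign T = (0, 0), L = (1, 0), F = (0, 1) — the answer is frame-independent, so this choice is without loss of generality.
1. X lies on line FL with FX:XL = 3:5 ⇒ X = (3/8, 5/8)
2. G lies on line FX with FG:GX = 2:3 ⇒ G = (3/20, 17/20)
3. Z lies on line XT with XZ:ZT = 2:5 ⇒ Z = (15/56, 25/56)
4. B is the centroid of triangle LXZ ⇒ B = (23/42, 5/14)
2·[BFL] = -2/21, 2·[TGF] = 3/20
[BFL]:[TGF] = -2/21:3/20 = -40/63

[BFL]:[TGF] = -40/63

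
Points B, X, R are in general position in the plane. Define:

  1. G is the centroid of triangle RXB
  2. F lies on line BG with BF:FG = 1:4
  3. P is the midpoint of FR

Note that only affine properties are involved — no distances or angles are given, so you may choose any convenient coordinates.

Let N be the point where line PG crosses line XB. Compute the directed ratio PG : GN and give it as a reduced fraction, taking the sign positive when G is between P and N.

PG:GN = 3/5

Choose coordinates B = (0, 0), X = (1, 0), R = (0, 1).
1. G is the centroid of triangle RXB ⇒ G = (1/3, 1/3)
2. F lies on line BG with BF:FG = 1:4 ⇒ F = (1/15, 1/15)
3. P is the midpoint of FR ⇒ P = (1/30, 8/15)
line PG meets XB at N = (5/6, 0)
G = P + t·(N−P) with t = 3/8, so PG:GN = 3/8:5/8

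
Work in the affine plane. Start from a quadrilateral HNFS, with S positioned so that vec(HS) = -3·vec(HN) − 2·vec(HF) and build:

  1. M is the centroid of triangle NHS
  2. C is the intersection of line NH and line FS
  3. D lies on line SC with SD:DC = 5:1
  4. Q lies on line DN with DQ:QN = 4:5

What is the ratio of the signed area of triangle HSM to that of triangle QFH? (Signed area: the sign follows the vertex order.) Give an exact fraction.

[HSM]:[QFH] = -9/4

Choose coordinates H = (0, 0), N = (1, 0), F = (0, 1), S = (-3, -2).
1. M is the centroid of triangle NHS ⇒ M = (-2/3, -2/3)
2. C is the intersection of line NH and line FS ⇒ C = (-1, 0)
3. D lies on line SC with SD:DC = 5:1 ⇒ D = (-4/3, -1/3)
4. Q lies on line DN with DQ:QN = 4:5 ⇒ Q = (-8/27, -5/27)
2·[HSM] = 2/3, 2·[QFH] = -8/27
[HSM]:[QFH] = 2/3:-8/27 = -9/4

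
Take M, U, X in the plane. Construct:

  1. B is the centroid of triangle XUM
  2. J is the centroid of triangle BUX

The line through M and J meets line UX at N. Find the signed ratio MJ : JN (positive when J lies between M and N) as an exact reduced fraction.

MJ:JN = 8

Assign M = (0, 0), U = (1, 0), X = (0, 1) — the answer is frame-independent, so this choice is without loss of generality.
1. B is the centroid of triangle XUM ⇒ B = (1/3, 1/3)
2. J is the centroid of triangle BUX ⇒ J = (4/9, 4/9)
line MJ meets UX at N = (1/2, 1/2)
J = M + t·(N−M) with t = 8/9, so MJ:JN = 8/9:1/9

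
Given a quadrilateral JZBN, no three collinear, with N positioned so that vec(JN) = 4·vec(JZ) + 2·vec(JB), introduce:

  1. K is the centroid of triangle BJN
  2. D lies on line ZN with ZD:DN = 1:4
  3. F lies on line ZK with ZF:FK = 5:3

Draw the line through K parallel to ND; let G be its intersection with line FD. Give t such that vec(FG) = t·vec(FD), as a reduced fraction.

t = -3/5

Choose coordinates J = (0, 0), Z = (1, 0), B = (0, 1), N = (4, 2).
1. K is the centroid of triangle BJN ⇒ K = (4/3, 1)
2. D lies on line ZN with ZD:DN = 1:4 ⇒ D = (8/5, 2/5)
3. F lies on line ZK with ZF:FK = 5:3 ⇒ F = (29/24, 5/8)
through K parallel to ND: direction (-12/5, -8/5); meets FD at G = (73/75, 19/25)
G = F + t·(D−F) with t = -3/5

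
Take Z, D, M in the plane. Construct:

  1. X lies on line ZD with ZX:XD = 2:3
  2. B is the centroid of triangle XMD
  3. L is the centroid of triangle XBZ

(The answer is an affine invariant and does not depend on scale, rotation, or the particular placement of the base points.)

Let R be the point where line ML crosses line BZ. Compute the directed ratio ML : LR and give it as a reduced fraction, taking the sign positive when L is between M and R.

ML:LR = -23/2

Assign Z = (0, 0), D = (1, 0), M = (0, 1) — the answer is frame-independent, so this choice is without loss of generality.
1. X lies on line ZD with ZX:XD = 2:3 ⇒ X = (2/5, 0)
2. B is the centroid of triangle XMD ⇒ B = (7/15, 1/3)
3. L is the centroid of triangle XBZ ⇒ L = (13/45, 1/9)
line ML meets BZ at R = (91/345, 13/69)
L = M + t·(R−M) with t = 23/21, so ML:LR = 23/21:-2/21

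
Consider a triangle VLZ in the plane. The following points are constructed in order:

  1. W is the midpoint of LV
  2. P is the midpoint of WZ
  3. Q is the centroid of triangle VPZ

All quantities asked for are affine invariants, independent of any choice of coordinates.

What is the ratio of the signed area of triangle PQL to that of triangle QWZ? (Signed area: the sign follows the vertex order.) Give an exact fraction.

[PQL]:[QWZ] = 1/2

Work in coordinates with V = (0, 0), L = (1, 0), Z = (0, 1).
1. W is the midpoint of LV ⇒ W = (1/2, 0)
2. P is the midpoint of WZ ⇒ P = (1/4, 1/2)
3. Q is the centroid of triangle VPZ ⇒ Q = (1/12, 1/2)
2·[PQL] = 1/12, 2·[QWZ] = 1/6
[PQL]:[QWZ] = 1/12:1/6 = 1/2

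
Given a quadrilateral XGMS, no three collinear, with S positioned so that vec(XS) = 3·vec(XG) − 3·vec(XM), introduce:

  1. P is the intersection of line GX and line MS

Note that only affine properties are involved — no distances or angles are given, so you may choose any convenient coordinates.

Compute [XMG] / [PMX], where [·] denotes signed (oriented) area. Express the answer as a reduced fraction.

[XMG]:[PMX] = -4/3

Assign X = (0, 0), G = (1, 0), M = (0, 1), S = (3, -3) — the answer is frame-independent, so this choice is without loss of generality.
1. P is the intersection of line GX and line MS ⇒ P = (3/4, 0)
2·[XMG] = -1, 2·[PMX] = 3/4
[XMG]:[PMX] = -1:3/4 = -4/3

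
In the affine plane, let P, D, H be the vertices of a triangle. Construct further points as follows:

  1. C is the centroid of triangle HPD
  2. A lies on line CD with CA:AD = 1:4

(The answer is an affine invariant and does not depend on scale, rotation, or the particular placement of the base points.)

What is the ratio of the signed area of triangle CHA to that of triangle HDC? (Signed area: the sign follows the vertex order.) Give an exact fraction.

Set P = (0, 0), D = (1, 0), H = (0, 1); any affine frame gives the same invariant.
1. C is the centroid of triangle HPD ⇒ C = (1/3, 1/3)
2. A lies on line CD with CA:AD = 1:4 ⇒ A = (7/15, 4/15)
2·[CHA] = -1/15, 2·[HDC] = -1/3
[CHA]:[HDC] = -1/15:-1/3 = 1/5

[CHA]:[HDC] = 1/5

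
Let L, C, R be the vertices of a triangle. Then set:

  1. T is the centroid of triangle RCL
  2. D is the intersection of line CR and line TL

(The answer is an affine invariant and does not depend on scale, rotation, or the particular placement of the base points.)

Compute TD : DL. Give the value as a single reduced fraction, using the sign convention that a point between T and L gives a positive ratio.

Assign L = (0, 0), C = (1, 0), R = (0, 1) — the answer is frame-independent, so this choice is without loss of generality.
1. T is the centroid of triangle RCL ⇒ T = (1/3, 1/3)
2. D is the intersection of line CR and line TL ⇒ D = (1/2, 1/2)
D = T + t·(L−T) with t = -1/2, so TD:DL = t:(1−t) = -1/2:3/2

TD:DL = -1/3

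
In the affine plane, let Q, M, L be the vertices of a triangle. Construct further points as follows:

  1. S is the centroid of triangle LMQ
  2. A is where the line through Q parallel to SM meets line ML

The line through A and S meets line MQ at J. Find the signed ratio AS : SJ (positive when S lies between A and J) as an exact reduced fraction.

AS:SJ = -4

Assign Q = (0, 0), M = (1, 0), L = (0, 1) — the answer is frame-independent, so this choice is without loss of generality.
1. S is the centroid of triangle LMQ ⇒ S = (1/3, 1/3)
2. A is where the line through Q parallel to SM meets line ML ⇒ A = (2, -1)
line AS meets MQ at J = (3/4, 0)
S = A + t·(J−A) with t = 4/3, so AS:SJ = 4/3:-1/3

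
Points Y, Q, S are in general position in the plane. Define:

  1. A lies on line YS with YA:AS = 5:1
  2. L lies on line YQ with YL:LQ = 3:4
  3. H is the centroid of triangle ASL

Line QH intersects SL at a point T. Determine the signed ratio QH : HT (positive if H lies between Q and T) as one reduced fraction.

QH:HT = -25

Assign Y = (0, 0), Q = (1, 0), S = (0, 1) — the answer is frame-independent, so this choice is without loss of generality.
1. A lies on line YS with YA:AS = 5:1 ⇒ A = (0, 5/6)
2. L lies on line YQ with YL:LQ = 3:4 ⇒ L = (3/7, 0)
3. H is the centroid of triangle ASL ⇒ H = (1/7, 11/18)
line QH meets SL at T = (31/175, 44/75)
H = Q + t·(T−Q) with t = 25/24, so QH:HT = 25/24:-1/24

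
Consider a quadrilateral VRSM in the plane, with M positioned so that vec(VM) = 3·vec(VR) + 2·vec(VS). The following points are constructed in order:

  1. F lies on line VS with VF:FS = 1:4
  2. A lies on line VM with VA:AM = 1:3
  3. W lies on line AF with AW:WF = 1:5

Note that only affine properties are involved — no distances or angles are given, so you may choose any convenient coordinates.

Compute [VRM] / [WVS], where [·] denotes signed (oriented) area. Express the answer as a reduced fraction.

Choose coordinates V = (0, 0), R = (1, 0), S = (0, 1), M = (3, 2).
1. F lies on line VS with VF:FS = 1:4 ⇒ F = (0, 1/5)
2. A lies on line VM with VA:AM = 1:3 ⇒ A = (3/4, 1/2)
3. W lies on line AF with AW:WF = 1:5 ⇒ W = (5/8, 9/20)
2·[VRM] = 2, 2·[WVS] = -5/8
[VRM]:[WVS] = 2:-5/8 = -16/5

[VRM]:[WVS] = -16/5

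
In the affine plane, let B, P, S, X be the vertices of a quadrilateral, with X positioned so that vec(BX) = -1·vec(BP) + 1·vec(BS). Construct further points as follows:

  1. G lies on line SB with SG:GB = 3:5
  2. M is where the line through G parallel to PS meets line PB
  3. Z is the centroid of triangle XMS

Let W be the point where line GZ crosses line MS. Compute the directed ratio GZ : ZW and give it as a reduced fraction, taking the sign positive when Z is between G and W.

Choose coordinates B = (0, 0), P = (1, 0), S = (0, 1), X = (-1, 1).
1. G lies on line SB with SG:GB = 3:5 ⇒ G = (0, 5/8)
2. M is where the line through G parallel to PS meets line PB ⇒ M = (5/8, 0)
3. Z is the centroid of triangle XMS ⇒ Z = (-1/8, 2/3)
line GZ meets MS at W = (45/152, 10/19)
Z = G + t·(W−G) with t = -19/45, so GZ:ZW = -19/45:64/45

GZ:ZW = -19/64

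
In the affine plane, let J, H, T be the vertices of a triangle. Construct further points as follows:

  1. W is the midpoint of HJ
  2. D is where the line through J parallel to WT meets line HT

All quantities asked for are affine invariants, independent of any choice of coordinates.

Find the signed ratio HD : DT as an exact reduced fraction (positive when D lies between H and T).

Choose coordinates J = (0, 0), H = (1, 0), T = (0, 1).
1. W is the midpoint of HJ ⇒ W = (1/2, 0)
2. D is where the line through J parallel to WT meets line HT ⇒ D = (-1, 2)
D = H + t·(T−H) with t = 2, so HD:DT = t:(1−t) = 2:-1

HD:DT = -2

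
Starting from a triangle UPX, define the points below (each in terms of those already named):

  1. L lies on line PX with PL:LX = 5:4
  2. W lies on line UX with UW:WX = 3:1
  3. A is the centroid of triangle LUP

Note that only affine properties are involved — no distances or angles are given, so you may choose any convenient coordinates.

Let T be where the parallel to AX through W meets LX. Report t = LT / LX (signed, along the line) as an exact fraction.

Assign U = (0, 0), P = (1, 0), X = (0, 1) — the answer is frame-independent, so this choice is without loss of generality.
1. L lies on line PX with PL:LX = 5:4 ⇒ L = (4/9, 5/9)
2. W lies on line UX with UW:WX = 3:1 ⇒ W = (0, 3/4)
3. A is the centroid of triangle LUP ⇒ A = (13/27, 5/27)
through W parallel to AX: direction (-13/27, 22/27); meets LX at T = (-13/36, 49/36)
T = L + t·(X−L) with t = 29/16

t = 29/16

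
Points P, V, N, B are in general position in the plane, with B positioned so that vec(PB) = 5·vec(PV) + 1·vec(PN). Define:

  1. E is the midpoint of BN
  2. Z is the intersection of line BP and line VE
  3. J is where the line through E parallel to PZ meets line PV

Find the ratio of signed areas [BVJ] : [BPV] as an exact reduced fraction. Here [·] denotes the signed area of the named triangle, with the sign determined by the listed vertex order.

Set P = (0, 0), V = (1, 0), N = (0, 1), B = (5, 1); any affine frame gives the same invariant.
1. E is the midpoint of BN ⇒ E = (5/2, 1)
2. Z is the intersection of line BP and line VE ⇒ Z = (10/7, 2/7)
3. J is where the line through E parallel to PZ meets line PV ⇒ J = (-5/2, 0)
2·[BVJ] = -7/2, 2·[BPV] = 1
[BVJ]:[BPV] = -7/2:1 = -7/2

[BVJ]:[BPV] = -7/2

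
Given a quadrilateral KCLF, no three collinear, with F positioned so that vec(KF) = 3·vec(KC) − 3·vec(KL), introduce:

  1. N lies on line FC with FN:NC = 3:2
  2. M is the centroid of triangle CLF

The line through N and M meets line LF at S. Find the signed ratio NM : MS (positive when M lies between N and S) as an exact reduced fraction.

NM:MS = 4/5

Assign K = (0, 0), C = (1, 0), L = (0, 1), F = (3, -3) — the answer is frame-independent, so this choice is without loss of generality.
1. N lies on line FC with FN:NC = 3:2 ⇒ N = (9/5, -6/5)
2. M is the centroid of triangle CLF ⇒ M = (4/3, -2/3)
line NM meets LF at S = (3/4, 0)
M = N + t·(S−N) with t = 4/9, so NM:MS = 4/9:5/9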